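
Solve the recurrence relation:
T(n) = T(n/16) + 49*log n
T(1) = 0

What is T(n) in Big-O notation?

Each of the log_16(n) levels adds O(log n). T(n) = O(log^2 n).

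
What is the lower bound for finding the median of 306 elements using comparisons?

To find the median of 306 elements, every element must be compared at least once, so the lower bound is Omega(n). The BFPRT algorithm achieves O(n), making this tight.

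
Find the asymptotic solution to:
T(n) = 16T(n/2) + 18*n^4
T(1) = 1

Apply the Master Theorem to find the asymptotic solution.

a=16, b=2, f(n)=18*n^4. log_2(16) = 4. Case 2: T(n) = O(n^4 log n).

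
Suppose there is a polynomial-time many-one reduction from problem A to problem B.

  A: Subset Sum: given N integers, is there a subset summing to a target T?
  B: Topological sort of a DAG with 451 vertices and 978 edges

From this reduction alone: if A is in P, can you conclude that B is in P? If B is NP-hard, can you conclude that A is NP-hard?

A poly-time reduction A <=_p B transfers tractability DOWN (B easy => A easy) and hardness UP (A hard => B hard), not the reverse.
From A in P, the reduction alone does NOT give B in P: any problem in P trivially reduces to SAT, yet SAT is not known to be in P.
From B NP-hard, the reduction alone does NOT give A NP-hard: again, easy problems reduce to hard ones.
(Here in fact A is NP-complete and B is in P, so no such reduction is known -- its existence would imply P = NP; the analysis concerns only what the assumed reduction would or would not let you conclude.)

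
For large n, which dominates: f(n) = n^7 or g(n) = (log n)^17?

f(n) = n^7 grows faster: any positive polynomial dominates any polylog.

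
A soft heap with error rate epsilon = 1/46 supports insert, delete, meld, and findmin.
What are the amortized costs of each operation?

Soft heaps (Chazelle) allow up to an epsilon = 1/46 fraction of elements to have corrupted (raised) keys. Insert is O(log(1/epsilon)) = O(log 46) amortized -- the structure maintains heap-ordered binary trees of rank bounded by O(log(1/epsilon)). Meld concatenates root lists: O(1) amortized. Delete and findmin are O(1) amortized.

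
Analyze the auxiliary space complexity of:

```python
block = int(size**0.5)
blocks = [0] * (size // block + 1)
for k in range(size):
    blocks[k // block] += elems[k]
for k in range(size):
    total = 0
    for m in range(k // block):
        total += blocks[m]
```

Space complexity: O(sqrt(n)).
Storage scales with sqrt(n).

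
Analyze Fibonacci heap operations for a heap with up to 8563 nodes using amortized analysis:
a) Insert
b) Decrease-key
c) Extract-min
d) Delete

Fibonacci heaps use lazy consolidation. Potential function Phi = t + 2m (t = number of trees, m = marked nodes).
- Insert: O(1) actual, Delta Phi = +1 (one new tree) => O(1) amortized.
- Decrease-key: with c cascading cuts, actual cost is O(c); Delta Phi <= c - 2(c-1) + 2 = 4 - c (c new trees; >= c-1 marks cleared; <= 1 new mark). Amortized O(c) + (4 - c) = O(1).
- Extract-min: O(D(n) + t) actual; consolidation drops t to <= D(n)+1, so Delta Phi pays for the t term. D(n) = O(log n) for n = 8563 => O(log n) amortized.
- Delete: decrease-key to -inf then extract-min = O(log n).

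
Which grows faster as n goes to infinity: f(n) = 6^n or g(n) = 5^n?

f(n) = 6^n grows faster: (6/5)^n -> infinity since 6/5 > 1.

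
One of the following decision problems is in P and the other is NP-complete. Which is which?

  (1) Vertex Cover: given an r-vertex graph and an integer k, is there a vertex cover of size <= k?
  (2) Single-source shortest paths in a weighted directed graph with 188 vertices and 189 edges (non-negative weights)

(1) is NP-complete: one of Karp's 21 NP-complete problems (with k part of the input; for any fixed constant k it is in P).
(2) is P: Dijkstra's algorithm runs in O((V+E) log V).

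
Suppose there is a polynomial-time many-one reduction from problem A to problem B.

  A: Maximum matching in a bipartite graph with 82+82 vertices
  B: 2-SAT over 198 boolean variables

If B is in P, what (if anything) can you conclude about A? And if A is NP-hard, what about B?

A poly-time reduction A <=_p B means any A-instance can be transformed to a B-instance in poly time.
If B is in P: compose the reduction with B's poly-time algorithm to solve A in poly time, so A is in P.
If A is NP-hard: every NP problem reduces to A, which reduces to B; composing reductions, every NP problem reduces to B, so B is NP-hard.
(Here in fact A is P and B is P.)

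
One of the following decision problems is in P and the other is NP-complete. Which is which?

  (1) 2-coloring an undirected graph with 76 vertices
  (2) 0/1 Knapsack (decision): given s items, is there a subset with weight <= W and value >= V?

(1) is P: 2-coloring is bipartiteness testing via BFS, O(V+E).
(2) is NP-complete: reduces from Subset Sum.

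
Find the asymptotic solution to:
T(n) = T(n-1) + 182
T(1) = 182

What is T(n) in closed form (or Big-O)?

Unrolling: T(n) = T(n-1) + 182 = T(n-2) + 2*182 = ... = T(1) + (n-1)*182 = 182 + (n-1)*182 = 182n.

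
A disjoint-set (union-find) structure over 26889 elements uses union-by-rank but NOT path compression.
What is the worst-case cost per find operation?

Union-by-rank alone keeps every tree's height <= log_2(26889) ~= 14.7. Each find traverses from a node to its root, costing O(height) = O(log n). Without path compression this bound is tight.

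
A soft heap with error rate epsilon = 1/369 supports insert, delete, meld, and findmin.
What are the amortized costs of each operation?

Soft heaps (Chazelle) allow up to an epsilon = 1/369 fraction of elements to have corrupted (raised) keys. Insert is O(log(1/epsilon)) = O(log 369) amortized -- the structure maintains heap-ordered binary trees of rank bounded by O(log(1/epsilon)). Meld concatenates root lists: O(1) amortized. Delete and findmin are O(1) amortized.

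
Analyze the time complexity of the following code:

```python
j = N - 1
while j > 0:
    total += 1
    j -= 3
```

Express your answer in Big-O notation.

Time complexity: O(n).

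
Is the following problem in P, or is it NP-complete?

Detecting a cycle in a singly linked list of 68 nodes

This problem is in P: Floyd's tortoise-and-hare runs in O(n) time, O(1) space.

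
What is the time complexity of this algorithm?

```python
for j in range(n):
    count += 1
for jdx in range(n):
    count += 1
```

Time complexity: O(n).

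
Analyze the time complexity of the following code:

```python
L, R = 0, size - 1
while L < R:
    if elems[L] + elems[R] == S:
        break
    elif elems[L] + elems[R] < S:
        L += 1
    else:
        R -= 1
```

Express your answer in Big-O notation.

Time complexity: O(n).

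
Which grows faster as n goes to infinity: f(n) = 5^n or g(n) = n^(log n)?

f(n) = 5^n grows faster: take logs: log(n^(log n)) = (log n)^2, log(5^n) = n log 5; n dominates (log n)^2.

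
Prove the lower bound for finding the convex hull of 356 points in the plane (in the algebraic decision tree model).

Reduction from sorting: given 356 numbers x_1,...,x_{356}, map x_i to the point (x_i, x_i^2) on the parabola y = x^2. All points are on the convex hull, and walking the hull gives them in sorted x-order. Since sorting requires Omega(n log n), so does planar convex hull.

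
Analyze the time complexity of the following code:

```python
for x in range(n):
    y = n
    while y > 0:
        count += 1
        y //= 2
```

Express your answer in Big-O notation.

Time complexity: O(n log n).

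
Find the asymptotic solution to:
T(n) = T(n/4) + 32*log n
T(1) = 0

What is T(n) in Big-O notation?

Each of the log_4(n) levels adds O(log n). T(n) = O(log^2 n).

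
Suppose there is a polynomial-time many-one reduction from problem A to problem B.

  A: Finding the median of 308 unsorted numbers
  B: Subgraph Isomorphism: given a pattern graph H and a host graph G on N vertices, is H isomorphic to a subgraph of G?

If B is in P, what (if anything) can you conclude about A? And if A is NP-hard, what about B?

A poly-time reduction A <=_p B means any A-instance can be transformed to a B-instance in poly time.
If B is in P: compose the reduction with B's poly-time algorithm to solve A in poly time, so A is in P.
If A is NP-hard: every NP problem reduces to A, which reduces to B; composing reductions, every NP problem reduces to B, so B is NP-hard.
(Here in fact A is P and B is NP-complete.)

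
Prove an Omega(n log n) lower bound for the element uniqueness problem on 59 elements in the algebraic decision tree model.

In the algebraic decision tree model, element uniqueness on 59 elements is equivalent to determining which cell of an arrangement of C(59,2) = 1711 hyperplanes x_i = x_j contains the input point. Ben-Or's theorem shows this requires Omega(n log n).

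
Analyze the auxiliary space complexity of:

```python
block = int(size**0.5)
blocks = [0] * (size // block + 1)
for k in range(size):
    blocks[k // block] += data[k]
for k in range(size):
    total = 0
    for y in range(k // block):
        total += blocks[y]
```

Space complexity: O(sqrt(n)).
Storage scales with sqrt(n).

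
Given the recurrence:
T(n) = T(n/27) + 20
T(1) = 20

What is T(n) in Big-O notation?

Each step divides n by 27 and adds 20. After log_27(n) steps, T(n) = O(log n).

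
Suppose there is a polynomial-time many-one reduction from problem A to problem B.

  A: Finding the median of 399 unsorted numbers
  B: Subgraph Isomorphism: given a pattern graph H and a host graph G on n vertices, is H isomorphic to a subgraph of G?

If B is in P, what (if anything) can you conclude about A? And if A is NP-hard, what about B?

A poly-time reduction A <=_p B means any A-instance can be transformed to a B-instance in poly time.
If B is in P: compose the reduction with B's poly-time algorithm to solve A in poly time, so A is in P.
If A is NP-hard: every NP problem reduces to A, which reduces to B; composing reductions, every NP problem reduces to B, so B is NP-hard.
(Here in fact A is P and B is NP-complete.)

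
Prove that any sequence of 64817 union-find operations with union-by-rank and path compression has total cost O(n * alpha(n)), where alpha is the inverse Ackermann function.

Using Tarjan's analysis with rank-based potential function. Union-by-rank keeps tree height O(log n). Path compression flattens paths during find. For n = 64817 operations, total cost is O(n * alpha(n)), effectively O(n) since alpha grows incredibly slowly.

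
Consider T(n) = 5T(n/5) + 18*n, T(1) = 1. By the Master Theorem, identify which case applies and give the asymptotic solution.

a=5, b=5, f(n)=18*n.
log_5(5) = 1, so n^(log_b(a)) = n.
f(n) = Theta(n), so Case 2 applies.
T(n) = Theta(n log n).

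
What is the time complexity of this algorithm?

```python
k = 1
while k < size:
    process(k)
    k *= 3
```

Time complexity: O(log n).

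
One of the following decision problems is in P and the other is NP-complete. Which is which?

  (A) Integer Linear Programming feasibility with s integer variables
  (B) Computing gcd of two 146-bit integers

(A) is NP-complete: ILP feasibility is NP-complete (LP relaxation is in P).
(B) is P: the Euclidean algorithm runs in polynomial time in the bit-length.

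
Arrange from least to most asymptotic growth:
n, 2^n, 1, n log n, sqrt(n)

Ordered by growth rate: 1 < sqrt(n) < n < n log n < 2^n.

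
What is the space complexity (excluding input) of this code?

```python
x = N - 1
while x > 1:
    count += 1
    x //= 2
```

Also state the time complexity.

Space complexity: O(1).
Only a constant amount of auxiliary storage is used; nothing grows with n.
Time complexity: O(log n).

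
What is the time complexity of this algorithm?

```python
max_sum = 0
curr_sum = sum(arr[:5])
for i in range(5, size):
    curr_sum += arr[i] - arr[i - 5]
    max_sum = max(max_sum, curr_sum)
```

Time complexity: O(n).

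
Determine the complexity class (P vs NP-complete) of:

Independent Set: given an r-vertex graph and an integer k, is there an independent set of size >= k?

This problem is NP-complete: complement of Clique (with k part of the input).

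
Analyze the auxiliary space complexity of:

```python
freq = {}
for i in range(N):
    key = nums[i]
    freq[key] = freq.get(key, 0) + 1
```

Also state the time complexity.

Space complexity: O(n).
Auxiliary storage grows linearly with the input size n in the worst case.
Time complexity: O(n).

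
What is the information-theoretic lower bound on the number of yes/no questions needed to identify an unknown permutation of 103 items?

There are 103! = 99029007164861804075467152545817733490901658221144924830052805546998766658416222832141441073883538492653516385977292093222882134415149891584000000000000000000000000 permutations. Each yes/no question gives at most 1 bit, so at least ceil(log_2(99029007164861804075467152545817733490901658221144924830052805546998766658416222832141441073883538492653516385977292093222882134415149891584000000000000000000000000)) = 545 questions are needed.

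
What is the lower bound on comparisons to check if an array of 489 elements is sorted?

To verify 489 elements are sorted, we must compare each consecutive pair. Skipping any pair allows an adversary to swap them. Therefore 488 comparisons are necessary and sufficient.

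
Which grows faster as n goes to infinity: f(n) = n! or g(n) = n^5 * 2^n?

f(n) = n! grows faster: by Stirling n! ~ (n/e)^n sqrt(2*pi*n); (n/e)^n eventually dominates n^5 * 2^n.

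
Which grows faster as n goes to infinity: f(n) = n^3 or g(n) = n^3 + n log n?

f(n) = n^3 and g(n) = n^3 + n log n are Theta of each other: the lower-order n log n term is o(n^3); both are Theta(n^3).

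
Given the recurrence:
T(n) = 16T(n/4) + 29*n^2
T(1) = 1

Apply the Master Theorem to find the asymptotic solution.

a=16, b=4, f(n)=29*n^2. log_4(16) = 2. Case 2: T(n) = O(n^2 log n).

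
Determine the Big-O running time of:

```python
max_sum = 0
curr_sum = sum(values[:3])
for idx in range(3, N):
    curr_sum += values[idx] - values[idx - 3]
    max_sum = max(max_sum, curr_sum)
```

Time complexity: O(n).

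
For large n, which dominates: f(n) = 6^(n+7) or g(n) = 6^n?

f(n) = 6^(n+7) and g(n) = 6^n are Theta of each other: 6^(n+7) = 6^7 * 6^n = Theta(6^n).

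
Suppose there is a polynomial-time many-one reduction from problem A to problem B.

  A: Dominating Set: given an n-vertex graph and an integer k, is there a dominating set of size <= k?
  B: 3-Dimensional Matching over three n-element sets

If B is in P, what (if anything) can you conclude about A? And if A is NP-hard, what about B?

A poly-time reduction A <=_p B means any A-instance can be transformed to a B-instance in poly time.
If B is in P: compose the reduction with B's poly-time algorithm to solve A in poly time, so A is in P.
If A is NP-hard: every NP problem reduces to A, which reduces to B; composing reductions, every NP problem reduces to B, so B is NP-hard.
(Here in fact A is NP-complete and B is NP-complete.)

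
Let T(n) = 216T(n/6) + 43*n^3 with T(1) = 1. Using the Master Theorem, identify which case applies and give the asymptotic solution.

a=216, b=6, f(n)=43*n^3.
log_6(216) = 3, so n^(log_b(a)) = n^3.
f(n) = Theta(n^3), so Case 2 applies.
T(n) = Theta(n^3 log n).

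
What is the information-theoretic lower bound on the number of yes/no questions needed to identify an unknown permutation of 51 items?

There are 51! = 1551118753287382280224243016469303211063259720016986112000000000000 permutations. Each yes/no question gives at most 1 bit, so at least ceil(log_2(1551118753287382280224243016469303211063259720016986112000000000000)) = 220 questions are needed.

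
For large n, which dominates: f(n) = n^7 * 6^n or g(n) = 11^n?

g(n) = 11^n grows faster: 11^n / (n^7 6^n) = (11/6)^n / n^7 -> infinity since 11/6 > 1.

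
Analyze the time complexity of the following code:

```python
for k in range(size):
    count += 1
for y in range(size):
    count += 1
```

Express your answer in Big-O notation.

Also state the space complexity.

Time complexity: O(n).
Space complexity: O(1).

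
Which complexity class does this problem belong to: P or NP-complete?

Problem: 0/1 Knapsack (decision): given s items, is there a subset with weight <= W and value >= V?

This problem is NP-complete: reduces from Subset Sum.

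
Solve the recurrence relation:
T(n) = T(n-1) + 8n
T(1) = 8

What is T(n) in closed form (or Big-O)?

Unrolling: T(n) = 8 + 8*(2 + 3 + ... + n) = 8 + 8*(n(n+1)/2 - 1) = O(n^2).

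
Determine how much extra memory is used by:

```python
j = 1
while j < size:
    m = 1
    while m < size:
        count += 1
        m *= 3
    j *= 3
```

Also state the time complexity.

Space complexity: O(1).
Only a constant amount of auxiliary storage is used; nothing grows with n.
Time complexity: O(log^2 n).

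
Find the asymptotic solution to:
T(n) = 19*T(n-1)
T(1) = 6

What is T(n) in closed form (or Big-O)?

Each step multiplies by 19. T(n) = T(1)*19^(n-1) = 6*19^(n-1).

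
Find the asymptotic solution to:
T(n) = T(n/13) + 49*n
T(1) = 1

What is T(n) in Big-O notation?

Geometric series: 49*n*(1 + 1/13 + 1/13^2 + ...) = O(n). T(n) = O(n).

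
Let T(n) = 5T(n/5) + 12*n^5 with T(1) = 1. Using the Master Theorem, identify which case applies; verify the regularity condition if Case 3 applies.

a=5, b=5, f(n)=12*n^5.
log_5(5) = 1 < 5.
f(n) = Omega(n^(1+epsilon)) for some epsilon > 0, so Case 3 is the candidate.
Regularity: a*f(n/b) = 5*12*(n/5)^5 = (5/3125)*12*n^5 <= c*f(n) with c = 5/3125 < 1. Satisfied.
Case 3: T(n) = Theta(n^5).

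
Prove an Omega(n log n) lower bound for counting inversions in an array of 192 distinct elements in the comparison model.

Decision-tree argument: at any leaf, the comparisons made (with transitivity) must totally order all 192 elements -- otherwise some pair (i,j) is unordered, and an adversary can present two inputs agreeing on every comparison made but with that pair flipped, changing the inversion count by 1, so the leaf's output is wrong on one of them. Hence the tree has >= 192! leaves and height >= log_2(192!) = Omega(n log n). Modified merge sort achieves O(n log n).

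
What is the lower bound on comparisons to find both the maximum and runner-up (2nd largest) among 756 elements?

Lower bound: finding the max needs 756-1 comparisons. By an adversary weight-doubling argument, the maximum element must personally win at least ceil(log_2(756)) = 10 comparisons in any correct algorithm. The 2nd largest is among those 10 direct losers, and distinguishing it requires 10-1 more comparisons. Total >= 756-1 + 10-1 = 764. A balanced tournament achieves this bound exactly.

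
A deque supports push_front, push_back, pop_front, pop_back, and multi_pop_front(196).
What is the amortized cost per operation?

Assign 2 credits to each push operation. A pop uses 1 saved credit. multi_pop_front(196) uses up to 196 saved credits from previous pushes. Credits never go negative. Amortized cost is O(1).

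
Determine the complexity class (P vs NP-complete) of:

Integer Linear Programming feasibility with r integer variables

This problem is NP-complete: ILP feasibility is NP-complete (LP relaxation is in P).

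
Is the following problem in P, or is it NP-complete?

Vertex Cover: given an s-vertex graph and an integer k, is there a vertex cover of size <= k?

This problem is NP-complete: one of Karp's 21 NP-complete problems (with k part of the input; for any fixed constant k it is in P).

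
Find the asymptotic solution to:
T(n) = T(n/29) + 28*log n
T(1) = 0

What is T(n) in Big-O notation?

Each of the log_29(n) levels adds O(log n). T(n) = O(log^2 n).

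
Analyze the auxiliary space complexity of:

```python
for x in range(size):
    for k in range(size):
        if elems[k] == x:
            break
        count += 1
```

Space complexity: O(1).
Only a constant amount of auxiliary storage is used; nothing grows with n.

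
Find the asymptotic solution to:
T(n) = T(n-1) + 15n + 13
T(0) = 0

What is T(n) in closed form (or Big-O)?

Dominant term in sum is 15*sum(i, i=1..n) = 15*n*(n+1)/2 = O(n^2).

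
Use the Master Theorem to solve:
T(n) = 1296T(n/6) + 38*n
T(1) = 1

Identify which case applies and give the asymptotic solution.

a=1296, b=6, f(n)=38*n.
log_6(1296) = 4 > 1.
Since f(n) = O(n^1) is polynomially smaller than n^4, Case 1 applies.
T(n) = Theta(n^4).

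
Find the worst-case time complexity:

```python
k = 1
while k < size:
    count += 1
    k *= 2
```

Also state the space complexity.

Time complexity: O(log n).
Space complexity: O(1).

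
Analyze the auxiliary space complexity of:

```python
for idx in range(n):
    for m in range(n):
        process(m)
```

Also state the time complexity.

Space complexity: O(1).
Only a constant amount of auxiliary storage is used; nothing grows with n.
Time complexity: O(n^2).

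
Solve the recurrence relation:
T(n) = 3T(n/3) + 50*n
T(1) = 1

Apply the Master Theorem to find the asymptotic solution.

a=3, b=3, f(n)=50*n. log_3(3) = 1. Case 2: T(n) = O(n log n).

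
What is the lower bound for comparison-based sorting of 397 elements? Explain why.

A comparison-based sorting algorithm corresponds to a decision tree. With 397! possible permutations, the tree has 397! leaves. The height is at least log_2(397!) = Omega(n log n) by Stirling's approximation.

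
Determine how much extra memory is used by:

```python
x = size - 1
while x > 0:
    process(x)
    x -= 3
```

Space complexity: O(1).
Only a constant amount of auxiliary storage is used; nothing grows with n.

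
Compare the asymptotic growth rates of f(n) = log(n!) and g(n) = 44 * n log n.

f(n) = log(n!) and g(n) = 44 * n log n are Theta of each other: Stirling: log(n!) = n log n - n + O(log n) = Theta(n log n); the constant 44 doesn't change the Theta class.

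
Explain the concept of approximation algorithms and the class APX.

An approximation algorithm finds solutions within a guaranteed factor of optimal in polynomial time. APX is the class of optimization problems with constant-factor polynomial-time approximation algorithms. Vertex Cover is in APX (2-approximation). Unless P = NP, TSP has no constant-factor approximation, but Metric TSP has a 3/2-approximation.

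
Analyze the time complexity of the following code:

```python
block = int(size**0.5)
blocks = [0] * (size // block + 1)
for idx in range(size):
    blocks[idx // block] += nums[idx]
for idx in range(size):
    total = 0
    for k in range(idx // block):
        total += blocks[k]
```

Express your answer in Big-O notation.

Time complexity: O(n * sqrt(n)).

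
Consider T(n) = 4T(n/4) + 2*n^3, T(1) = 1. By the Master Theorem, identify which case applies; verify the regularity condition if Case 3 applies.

a=4, b=4, f(n)=2*n^3.
log_4(4) = 1 < 3.
f(n) = Omega(n^(1+epsilon)) for some epsilon > 0, so Case 3 is the candidate.
Regularity: a*f(n/b) = 4*2*(n/4)^3 = (4/64)*2*n^3 <= c*f(n) with c = 4/64 < 1. Satisfied.
Case 3: T(n) = Theta(n^3).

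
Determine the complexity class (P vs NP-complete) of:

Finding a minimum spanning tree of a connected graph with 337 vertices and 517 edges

This problem is in P: Kruskal's / Prim's algorithms run in polynomial time.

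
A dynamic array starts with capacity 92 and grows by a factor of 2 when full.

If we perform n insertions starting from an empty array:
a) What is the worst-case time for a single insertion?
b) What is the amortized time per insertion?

(a) Worst-case single insertion: O(n) -- when the array is full at capacity c, the resize copies all c elements, and c can be Theta(n).
(b) Resizes happen at sizes 92, 184, 368, ... Total copy cost for n insertions: 92 + 184 + ... = O(n) (geometric series with ratio 1/2). Amortized cost per insertion: O(n)/n = O(1).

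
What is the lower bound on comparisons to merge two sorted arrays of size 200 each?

To merge two sorted arrays of size 200, we need at least 399 comparisons in the worst case. An adversary can force every element to be compared.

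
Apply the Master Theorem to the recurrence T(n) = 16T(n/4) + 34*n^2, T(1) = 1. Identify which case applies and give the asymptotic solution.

a=16, b=4, f(n)=34*n^2.
log_4(16) = 2, so n^(log_b(a)) = n^2.
f(n) = Theta(n^2), so Case 2 applies.
T(n) = Theta(n^2 log n).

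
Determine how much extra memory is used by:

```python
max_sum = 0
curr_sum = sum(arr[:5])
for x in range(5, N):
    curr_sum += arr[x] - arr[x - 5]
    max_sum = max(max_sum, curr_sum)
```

Space complexity: O(1).
Only a constant amount of auxiliary storage is used; nothing grows with n.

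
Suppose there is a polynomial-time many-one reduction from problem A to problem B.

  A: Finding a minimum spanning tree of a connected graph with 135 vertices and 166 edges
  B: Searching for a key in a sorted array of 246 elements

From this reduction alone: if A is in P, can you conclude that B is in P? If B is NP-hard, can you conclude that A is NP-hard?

A poly-time reduction A <=_p B transfers tractability DOWN (B easy => A easy) and hardness UP (A hard => B hard), not the reverse.
From A in P, the reduction alone does NOT give B in P: any problem in P trivially reduces to SAT, yet SAT is not known to be in P.
From B NP-hard, the reduction alone does NOT give A NP-hard: again, easy problems reduce to hard ones.
(Here in fact A is P and B is P.)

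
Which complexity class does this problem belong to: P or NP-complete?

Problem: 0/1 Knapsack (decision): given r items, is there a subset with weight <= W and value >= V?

This problem is NP-complete: reduces from Subset Sum.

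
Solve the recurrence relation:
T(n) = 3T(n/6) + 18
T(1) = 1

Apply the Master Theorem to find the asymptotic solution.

a=3, b=6, f(n)=18. log_6(3) = 0.6131. Case 1 of Master Theorem: T(n) = O(n^0.6131).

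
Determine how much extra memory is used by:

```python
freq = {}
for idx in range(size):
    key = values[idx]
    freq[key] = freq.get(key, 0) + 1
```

Space complexity: O(n).
Auxiliary storage grows linearly with the input size n in the worst case.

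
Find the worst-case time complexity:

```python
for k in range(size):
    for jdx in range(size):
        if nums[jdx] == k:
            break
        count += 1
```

Time complexity: O(n^2).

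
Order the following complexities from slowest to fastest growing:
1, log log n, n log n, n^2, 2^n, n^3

Ordered by growth rate: 1 < log log n < n log n < n^2 < n^3 < 2^n.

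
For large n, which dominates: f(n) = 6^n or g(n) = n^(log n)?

f(n) = 6^n grows faster: take logs: log(n^(log n)) = (log n)^2, log(6^n) = n log 6; n dominates (log n)^2.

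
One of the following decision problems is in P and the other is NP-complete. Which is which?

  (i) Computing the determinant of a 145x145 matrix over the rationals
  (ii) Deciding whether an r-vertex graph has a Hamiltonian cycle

(i) is P: Gaussian elimination runs in O(n^3).
(ii) is NP-complete: one of Karp's 21 NP-complete problems.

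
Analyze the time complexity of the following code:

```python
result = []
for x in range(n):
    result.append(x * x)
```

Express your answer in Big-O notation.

Time complexity: O(n).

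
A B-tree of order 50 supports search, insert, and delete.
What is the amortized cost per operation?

B-tree of order 50 has height O(log_50 n). Each operation traverses the tree height. Splits during insert and merges during delete are O(1) each and occur at most once per level. Total cost per operation: O(log_50 n).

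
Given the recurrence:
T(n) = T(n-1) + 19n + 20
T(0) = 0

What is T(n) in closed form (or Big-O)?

Dominant term in sum is 19*sum(i, i=1..n) = 19*n*(n+1)/2 = O(n^2).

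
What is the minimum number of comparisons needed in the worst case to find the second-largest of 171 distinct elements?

Lower bound: finding the max needs 171-1 comparisons. By the adversary weight-doubling argument, the max must personally win >= ceil(log_2(171)) = 8 comparisons; the 2nd-largest is among those 8 losers, needing 8-1 more comparisons. Total >= 171-1 + 8-1 = 177. A balanced knockout tournament achieves this.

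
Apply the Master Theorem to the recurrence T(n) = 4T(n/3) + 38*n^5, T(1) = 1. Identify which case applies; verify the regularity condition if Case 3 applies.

a=4, b=3, f(n)=38*n^5.
log_3(4) = 1.262 < 5.
f(n) = Omega(n^(1.262+epsilon)) for some epsilon > 0, so Case 3 is the candidate.
Regularity: a*f(n/b) = 4*38*(n/3)^5 = (4/243)*38*n^5 <= c*f(n) with c = 4/243 < 1. Satisfied.
Case 3: T(n) = Theta(n^5).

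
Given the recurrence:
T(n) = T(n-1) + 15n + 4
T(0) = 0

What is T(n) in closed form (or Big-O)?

Dominant term in sum is 15*sum(i, i=1..n) = 15*n*(n+1)/2 = O(n^2).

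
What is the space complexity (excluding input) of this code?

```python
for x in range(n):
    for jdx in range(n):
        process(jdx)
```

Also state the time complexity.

Space complexity: O(1).
Only a constant amount of auxiliary storage is used; nothing grows with n.
Time complexity: O(n^2).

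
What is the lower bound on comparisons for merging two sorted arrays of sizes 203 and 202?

Adversary argument: with sizes 203 and 202 (differing by at most 1), interleave the two arrays so that every consecutive pair in the output comes from different inputs. Then each of the 404 adjacent output pairs must be directly compared, or the algorithm cannot determine their relative order. So 404 comparisons are necessary; standard merge achieves this.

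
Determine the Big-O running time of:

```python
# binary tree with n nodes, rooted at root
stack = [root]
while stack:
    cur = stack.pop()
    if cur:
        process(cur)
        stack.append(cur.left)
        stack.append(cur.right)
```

Time complexity: O(n).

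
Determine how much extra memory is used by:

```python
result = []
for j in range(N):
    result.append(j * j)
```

Space complexity: O(n).
Auxiliary storage grows linearly with the input size n in the worst case.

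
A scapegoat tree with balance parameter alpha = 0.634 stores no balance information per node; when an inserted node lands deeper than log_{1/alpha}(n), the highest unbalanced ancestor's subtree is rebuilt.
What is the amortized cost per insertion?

Search/insert path is O(log n). A rebuild of a subtree of size s costs O(s), but with alpha = 0.634 at least Omega(s) insertions must have occurred in that subtree since its last rebuild. Charging O(1) of the rebuild to each such insertion gives O(log n) amortized.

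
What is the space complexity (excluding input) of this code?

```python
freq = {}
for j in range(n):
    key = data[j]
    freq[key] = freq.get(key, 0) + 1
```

Space complexity: O(n).
Auxiliary storage grows linearly with the input size n in the worst case.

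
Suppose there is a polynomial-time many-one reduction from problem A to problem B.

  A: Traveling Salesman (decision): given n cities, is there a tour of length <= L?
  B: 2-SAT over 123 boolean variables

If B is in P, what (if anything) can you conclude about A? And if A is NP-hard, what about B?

A poly-time reduction A <=_p B means any A-instance can be transformed to a B-instance in poly time.
If B is in P: compose the reduction with B's poly-time algorithm to solve A in poly time, so A is in P.
If A is NP-hard: every NP problem reduces to A, which reduces to B; composing reductions, every NP problem reduces to B, so B is NP-hard.
(Here in fact A is NP-complete and B is in P, so no such reduction is known -- its existence would imply P = NP; the analysis concerns only what the assumed reduction would or would not let you conclude.)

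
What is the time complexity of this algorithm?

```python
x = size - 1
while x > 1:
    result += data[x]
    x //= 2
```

Time complexity: O(log n).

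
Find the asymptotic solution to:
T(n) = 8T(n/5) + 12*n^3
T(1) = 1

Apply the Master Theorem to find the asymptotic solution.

a=8, b=5, f(n)=12*n^3. log_5(8) = 1.292 < 3. Case 3: T(n) = O(n^3).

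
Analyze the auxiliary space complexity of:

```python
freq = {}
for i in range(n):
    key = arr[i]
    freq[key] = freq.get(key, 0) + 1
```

Space complexity: O(n).
Auxiliary storage grows linearly with the input size n in the worst case.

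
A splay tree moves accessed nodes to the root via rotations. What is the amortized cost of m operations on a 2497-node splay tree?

Using a potential function Phi = sum of log(size of subtree) for each node, each splay operation has amortized cost O(log n) where n = 2497. Bad individual operations (O(n)) are offset by decreased potential.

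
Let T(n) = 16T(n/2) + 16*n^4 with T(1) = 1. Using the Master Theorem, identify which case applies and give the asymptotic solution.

a=16, b=2, f(n)=16*n^4.
log_2(16) = 4, so n^(log_b(a)) = n^4.
f(n) = Theta(n^4), so Case 2 applies.
T(n) = Theta(n^4 log n).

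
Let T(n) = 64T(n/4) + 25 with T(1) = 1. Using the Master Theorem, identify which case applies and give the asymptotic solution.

a=64, b=4, f(n)=25.
log_4(64) = 3 > 0.
Since f(n) = O(n^0) is polynomially smaller than n^3, Case 1 applies.
T(n) = Theta(n^3).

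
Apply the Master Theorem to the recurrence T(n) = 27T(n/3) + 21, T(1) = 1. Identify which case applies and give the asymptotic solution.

a=27, b=3, f(n)=21.
log_3(27) = 3 > 0.
Since f(n) = O(n^0) is polynomially smaller than n^3, Case 1 applies.
T(n) = Theta(n^3).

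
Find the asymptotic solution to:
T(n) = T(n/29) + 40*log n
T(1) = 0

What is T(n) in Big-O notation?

Each of the log_29(n) levels adds O(log n). T(n) = O(log^2 n).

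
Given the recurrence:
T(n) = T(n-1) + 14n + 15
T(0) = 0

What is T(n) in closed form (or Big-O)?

Dominant term in sum is 14*sum(i, i=1..n) = 14*n*(n+1)/2 = O(n^2).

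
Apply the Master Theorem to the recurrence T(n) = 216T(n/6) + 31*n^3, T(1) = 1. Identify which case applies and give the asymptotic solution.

a=216, b=6, f(n)=31*n^3.
log_6(216) = 3, so n^(log_b(a)) = n^3.
f(n) = Theta(n^3), so Case 2 applies.
T(n) = Theta(n^3 log n).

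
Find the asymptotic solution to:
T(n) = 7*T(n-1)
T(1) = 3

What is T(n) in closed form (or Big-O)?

Each step multiplies by 7. T(n) = T(1)*7^(n-1) = 3*7^(n-1).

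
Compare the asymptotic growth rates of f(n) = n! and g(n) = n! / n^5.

f(n) = n! grows faster: the ratio n!/(n!/n^5) = n^5 -> infinity.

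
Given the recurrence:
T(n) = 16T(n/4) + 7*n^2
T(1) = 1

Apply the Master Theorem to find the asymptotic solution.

a=16, b=4, f(n)=7*n^2. log_4(16) = 2. Case 2: T(n) = O(n^2 log n).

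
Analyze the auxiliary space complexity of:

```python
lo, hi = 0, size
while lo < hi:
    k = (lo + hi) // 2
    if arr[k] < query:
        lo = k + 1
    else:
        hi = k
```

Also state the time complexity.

Space complexity: O(1).
Only a constant amount of auxiliary storage is used; nothing grows with n.
Time complexity: O(log n).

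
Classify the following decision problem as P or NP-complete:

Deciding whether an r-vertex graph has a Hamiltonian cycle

This problem is NP-complete: one of Karp's 21 NP-complete problems.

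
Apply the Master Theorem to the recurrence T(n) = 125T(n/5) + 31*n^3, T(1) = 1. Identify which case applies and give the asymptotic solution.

a=125, b=5, f(n)=31*n^3.
log_5(125) = 3, so n^(log_b(a)) = n^3.
f(n) = Theta(n^3), so Case 2 applies.
T(n) = Theta(n^3 log n).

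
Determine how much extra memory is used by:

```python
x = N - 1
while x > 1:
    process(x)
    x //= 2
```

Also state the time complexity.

Space complexity: O(1).
Only a constant amount of auxiliary storage is used; nothing grows with n.
Time complexity: O(log n).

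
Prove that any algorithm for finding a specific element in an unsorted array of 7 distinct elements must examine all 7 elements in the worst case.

Adversary argument: if the algorithm examines fewer than 7 elements, the adversary places the target in an unexamined position. The algorithm cannot distinguish 'not present' from 'in unexamined position'.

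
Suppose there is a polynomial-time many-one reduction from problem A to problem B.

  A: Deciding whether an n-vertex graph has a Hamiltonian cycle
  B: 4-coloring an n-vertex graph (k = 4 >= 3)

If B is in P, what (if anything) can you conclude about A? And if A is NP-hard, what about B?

A poly-time reduction A <=_p B means any A-instance can be transformed to a B-instance in poly time.
If B is in P: compose the reduction with B's poly-time algorithm to solve A in poly time, so A is in P.
If A is NP-hard: every NP problem reduces to A, which reduces to B; composing reductions, every NP problem reduces to B, so B is NP-hard.
(Here in fact A is NP-complete and B is NP-complete.)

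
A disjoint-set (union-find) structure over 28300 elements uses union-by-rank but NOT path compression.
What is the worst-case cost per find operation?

Union-by-rank alone keeps every tree's height <= log_2(28300) ~= 14.8. Each find traverses from a node to its root, costing O(height) = O(log n). Without path compression this bound is tight.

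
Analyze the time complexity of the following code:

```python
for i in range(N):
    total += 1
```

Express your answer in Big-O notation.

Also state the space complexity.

Time complexity: O(n).
Space complexity: O(1).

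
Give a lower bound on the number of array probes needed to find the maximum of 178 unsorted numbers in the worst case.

Adversary: any unprobed cell could hold a value larger than everything seen so far. If fewer than 178 cells are probed, the adversary places the max in an unprobed cell. So all 178 cells must be examined; together with 178-1 comparisons this is tight.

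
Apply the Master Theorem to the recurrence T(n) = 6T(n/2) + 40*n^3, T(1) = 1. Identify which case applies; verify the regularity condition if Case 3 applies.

a=6, b=2, f(n)=40*n^3.
log_2(6) = 2.585 < 3.
f(n) = Omega(n^(2.585+epsilon)) for some epsilon > 0, so Case 3 is the candidate.
Regularity: a*f(n/b) = 6*40*(n/2)^3 = (6/8)*40*n^3 <= c*f(n) with c = 6/8 < 1. Satisfied.
Case 3: T(n) = Theta(n^3).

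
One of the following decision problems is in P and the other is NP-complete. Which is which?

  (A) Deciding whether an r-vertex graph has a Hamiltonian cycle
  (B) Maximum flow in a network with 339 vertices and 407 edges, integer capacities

(A) is NP-complete: one of Karp's 21 NP-complete problems.
(B) is P: Edmonds-Karp / push-relabel run in polynomial time.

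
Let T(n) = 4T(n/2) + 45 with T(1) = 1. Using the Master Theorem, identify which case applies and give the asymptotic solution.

a=4, b=2, f(n)=45.
log_2(4) = 2 > 0.
Since f(n) = O(n^0) is polynomially smaller than n^2, Case 1 applies.
T(n) = Theta(n^2).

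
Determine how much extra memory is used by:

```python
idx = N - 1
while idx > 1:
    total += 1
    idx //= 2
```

Space complexity: O(1).
Only a constant amount of auxiliary storage is used; nothing grows with n.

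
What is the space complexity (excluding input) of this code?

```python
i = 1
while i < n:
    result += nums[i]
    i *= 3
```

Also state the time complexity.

Space complexity: O(1).
Only a constant amount of auxiliary storage is used; nothing grows with n.
Time complexity: O(log n).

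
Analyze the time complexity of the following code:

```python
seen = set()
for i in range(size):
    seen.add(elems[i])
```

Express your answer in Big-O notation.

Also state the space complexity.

Time complexity: O(n).
Space complexity: O(n).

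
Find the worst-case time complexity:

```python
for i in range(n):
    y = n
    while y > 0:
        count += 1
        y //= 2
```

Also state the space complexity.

Time complexity: O(n log n).
Space complexity: O(1).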